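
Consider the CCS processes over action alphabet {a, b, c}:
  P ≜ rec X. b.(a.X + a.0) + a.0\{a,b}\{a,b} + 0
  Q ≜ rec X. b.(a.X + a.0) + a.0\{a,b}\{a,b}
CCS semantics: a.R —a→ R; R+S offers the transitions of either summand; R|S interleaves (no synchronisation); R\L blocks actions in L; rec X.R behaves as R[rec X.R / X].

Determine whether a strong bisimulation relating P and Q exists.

LTS(P): 4 reachable states
  u0 = rec X. b.(a.X + a.0) + a.0\{a,b}\{a,b} + 0 → —a→ u1, —b→ u2
  u1 = 0\{a,b}\{a,b} → ∅
  u2 = a.(rec X. b.(a.X + a.0) + a.0\{a,b}\{a,b} + 0) + a.0 → —a→ u0, —a→ u3
  u3 = 0 → ∅
LTS(Q): 4 reachable states
  v0 = rec X. b.(a.X + a.0) + a.0\{a,b}\{a,b} → —a→ v1, —b→ v2
  v1 = 0\{a,b}\{a,b} → ∅
  v2 = a.(rec X. b.(a.X + a.0) + a.0\{a,b}\{a,b}) + a.0 → —a→ v0, —a→ v3
  v3 = 0 → ∅
Coarsest stable partition (strong bisimilarity classes):
  B0 = {u0, v0}
  B1 = {u2, v2}
  B2 = {u1, u3, v1, v3}
u0 ∈ B0, v0 ∈ B0 → same block

bisimilar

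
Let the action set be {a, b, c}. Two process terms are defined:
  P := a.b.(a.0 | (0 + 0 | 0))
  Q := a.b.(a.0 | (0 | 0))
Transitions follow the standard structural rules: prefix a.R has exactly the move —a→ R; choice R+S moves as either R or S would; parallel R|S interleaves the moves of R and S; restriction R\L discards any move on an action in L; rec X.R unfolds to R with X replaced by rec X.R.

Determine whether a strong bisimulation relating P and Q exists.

bisimilar

Reachable graph of P (4 states):
  m0 = a.b.(a.0 | (0 + 0 | 0)) has moves =a=> m1
  m1 = b.(a.0 | (0 + 0 | 0)) has moves =b=> m2
  m2 = a.0 | (0 + 0 | 0) has moves =a=> m3
  m3 = 0 | (0 + 0 | 0) has moves (no moves)
Reachable graph of Q (4 states):
  n0 = a.b.(a.0 | (0 | 0)) has moves =a=> n1
  n1 = b.(a.0 | (0 | 0)) has moves =b=> n2
  n2 = a.0 | (0 | 0) has moves =a=> n3
  n3 = 0 | (0 | 0) has moves (no moves)
Bisimilarity quotient blocks:
  B0 = {m0, n0}
  B1 = {m1, n1}
  B2 = {m2, n2}
  B3 = {m3, n3}
m0 ∈ B0, n0 ∈ B0 → same block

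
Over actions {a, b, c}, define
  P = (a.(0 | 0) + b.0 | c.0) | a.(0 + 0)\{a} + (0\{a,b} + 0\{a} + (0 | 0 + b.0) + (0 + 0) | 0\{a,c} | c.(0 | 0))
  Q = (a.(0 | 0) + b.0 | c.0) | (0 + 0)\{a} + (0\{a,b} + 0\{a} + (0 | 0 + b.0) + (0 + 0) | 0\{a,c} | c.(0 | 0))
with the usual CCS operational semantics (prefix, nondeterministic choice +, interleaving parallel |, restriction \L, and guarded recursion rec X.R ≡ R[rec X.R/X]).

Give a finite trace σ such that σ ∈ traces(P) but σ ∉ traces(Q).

Reachable graph of P (10 states):
  m0 = (a.(0 | 0) + b.0 | c.0) | a.(0 + 0)\{a} + (0\{a,b} + 0\{a} + (0 | 0 + b.0) + (0 + 0) | 0\{a,c} | c.(0 | 0)) has moves ··a··> m1, ··a··> m2, ··b··> m3, ··b··> m4, ··c··> m5, ··c··> m6
  m1 = (a.(0 | 0) + b.0 | c.0) | (0 + 0)\{a} has moves ··a··> m7, ··b··> m8, ··c··> m9
  m2 = 0 | 0 | a.(0 + 0)\{a} has moves ··a··> m7
  m3 = 0 has moves ·
  m4 = 0 | c.0 | a.(0 + 0)\{a} has moves ··a··> m8, ··c··> m2
  m5 = (0 + 0) | 0\{a,c} | (0 | 0) has moves ·
  m6 = b.0 | 0 | a.(0 + 0)\{a} has moves ··a··> m9, ··b··> m2
  m7 = 0 | 0 | (0 + 0)\{a} has moves ·
  m8 = 0 | c.0 | (0 + 0)\{a} has moves ··c··> m7
  m9 = b.0 | 0 | (0 + 0)\{a} has moves ··b··> m7
Reachable graph of Q (6 states):
  n0 = (a.(0 | 0) + b.0 | c.0) | (0 + 0)\{a} + (0\{a,b} + 0\{a} + (0 | 0 + b.0) + (0 + 0) | 0\{a,c} | c.(0 | 0)) has moves ··a··> n1, ··b··> n2, ··b··> n3, ··c··> n4, ··c··> n5
  n1 = 0 | 0 | (0 + 0)\{a} has moves ·
  n2 = 0 has moves ·
  n3 = 0 | c.0 | (0 + 0)\{a} has moves ··c··> n1
  n4 = (0 + 0) | 0\{a,c} | (0 | 0) has moves ·
  n5 = b.0 | 0 | (0 + 0)\{a} has moves ··b··> n1
Trace ⟨aa⟩ through P, begin at {m0}:
  step 1 (a): {m1, m2}
  step 2 (a): {m7}
  — P admits the full trace.
Trace ⟨aa⟩ through Q, begin at {n0}:
  step 1 (a): {n1}
  step 2 (a): ∅  — Q cannot continue

aa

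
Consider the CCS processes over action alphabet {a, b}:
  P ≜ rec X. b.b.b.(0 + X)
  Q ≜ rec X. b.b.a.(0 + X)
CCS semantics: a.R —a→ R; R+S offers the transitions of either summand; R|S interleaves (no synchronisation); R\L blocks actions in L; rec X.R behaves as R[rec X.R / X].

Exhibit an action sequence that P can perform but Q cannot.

Reachable graph of P (4 states):
  p0 = rec X. b.b.b.(0 + X) ⊢ --b--▸ p1
  p1 = b.b.(0 + (rec X. b.b.b.(0 + X))) ⊢ --b--▸ p2
  p2 = b.(0 + (rec X. b.b.b.(0 + X))) ⊢ --b--▸ p3
  p3 = 0 + (rec X. b.b.b.(0 + X)) ⊢ --b--▸ p1
Reachable graph of Q (4 states):
  q0 = rec X. b.b.a.(0 + X) ⊢ --b--▸ q1
  q1 = b.a.(0 + (rec X. b.b.a.(0 + X))) ⊢ --b--▸ q2
  q2 = a.(0 + (rec X. b.b.a.(0 + X))) ⊢ --a--▸ q3
  q3 = 0 + (rec X. b.b.a.(0 + X)) ⊢ --b--▸ q1
Executing bbb from P (initial set {p0}):
  step 1 (b): {p1}
  step 2 (b): {p2}
  step 3 (b): {p3}
  — P admits the full trace.
Executing bbb from Q (initial set {q0}):
  step 1 (b): {q1}
  step 2 (b): {q2}
  step 3 (b): ∅ (Q stuck)

bbb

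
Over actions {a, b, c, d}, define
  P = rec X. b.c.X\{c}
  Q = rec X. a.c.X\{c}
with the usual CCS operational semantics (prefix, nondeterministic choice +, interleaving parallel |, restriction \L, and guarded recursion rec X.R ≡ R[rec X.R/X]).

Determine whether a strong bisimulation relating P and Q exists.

NO

Reachable graph of P (4 states):
  m0 = rec X. b.c.X\{c} ⊢ —b→ m1
  m1 = c.(rec X. b.c.X\{c})\{c} ⊢ —c→ m2
  m2 = (rec X. b.c.X\{c})\{c} ⊢ —b→ m3
  m3 = (c.(rec X. b.c.X\{c})\{c})\{c} ⊢ (no moves)
Reachable graph of Q (4 states):
  n0 = rec X. a.c.X\{c} ⊢ —a→ n1
  n1 = c.(rec X. a.c.X\{c})\{c} ⊢ —c→ n2
  n2 = (rec X. a.c.X\{c})\{c} ⊢ —a→ n3
  n3 = (c.(rec X. a.c.X\{c})\{c})\{c} ⊢ (no moves)
Bisimilarity quotient blocks:
  B0 = {m0}
  B1 = {m1}
  B2 = {m2}
  B3 = {m3, n3}
  B4 = {n0}
  B5 = {n1}
  B6 = {n2}
m0 ∈ B0, n0 ∈ B4 → different blocks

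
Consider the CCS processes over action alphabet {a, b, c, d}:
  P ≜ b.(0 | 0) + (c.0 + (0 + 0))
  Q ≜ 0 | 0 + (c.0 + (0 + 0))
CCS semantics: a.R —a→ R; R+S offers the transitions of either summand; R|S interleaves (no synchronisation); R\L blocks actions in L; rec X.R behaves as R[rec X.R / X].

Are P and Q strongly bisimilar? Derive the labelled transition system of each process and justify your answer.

P's transition system — 3 states:
  m0 = b.(0 | 0) + (c.0 + (0 + 0)) → --b--▸ m1, --c--▸ m2
  m1 = 0 | 0 → deadlocked
  m2 = 0 → deadlocked
Q's transition system — 2 states:
  n0 = 0 | 0 + (c.0 + (0 + 0)) → --c--▸ n1
  n1 = 0 → deadlocked
Bisimilarity quotient blocks:
  B0 = {m0}
  B1 = {m1, m2, n1}
  B2 = {n0}
m0 ∈ B0, n0 ∈ B2 → different blocks

P ≁ Q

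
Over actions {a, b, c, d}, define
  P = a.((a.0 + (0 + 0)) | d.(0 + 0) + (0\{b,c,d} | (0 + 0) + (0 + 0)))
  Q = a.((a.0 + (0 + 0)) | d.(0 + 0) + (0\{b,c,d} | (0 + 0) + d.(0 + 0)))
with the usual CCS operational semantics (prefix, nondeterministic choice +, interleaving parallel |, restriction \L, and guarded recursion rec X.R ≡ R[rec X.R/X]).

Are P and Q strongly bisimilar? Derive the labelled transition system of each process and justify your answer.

P ≁ Q

Reachable graph of P (5 states):
  u0 = a.((a.0 + (0 + 0)) | d.(0 + 0) + (0\{b,c,d} | (0 + 0) + (0 + 0))) has moves -a-> u1
  u1 = (a.0 + (0 + 0)) | d.(0 + 0) + (0\{b,c,d} | (0 + 0) + (0 + 0)) has moves -a-> u2, -d-> u3
  u2 = 0 | d.(0 + 0) has moves -d-> u4
  u3 = (a.0 + (0 + 0)) | (0 + 0) has moves -a-> u4
  u4 = 0 | (0 + 0) has moves ·
Reachable graph of Q (6 states):
  v0 = a.((a.0 + (0 + 0)) | d.(0 + 0) + (0\{b,c,d} | (0 + 0) + d.(0 + 0))) has moves -a-> v1
  v1 = (a.0 + (0 + 0)) | d.(0 + 0) + (0\{b,c,d} | (0 + 0) + d.(0 + 0)) has moves -a-> v2, -d-> v3, -d-> v4
  v2 = 0 | d.(0 + 0) has moves -d-> v5
  v3 = (a.0 + (0 + 0)) | (0 + 0) has moves -a-> v5
  v4 = 0 + 0 has moves ·
  v5 = 0 | (0 + 0) has moves ·
Partition-refinement fixed point:
  B0 = {u0}
  B1 = {u1}
  B2 = {u3, v3}
  B3 = {u4, v4, v5}
  B4 = {u2, v2}
  B5 = {v0}
  B6 = {v1}
u0 ∈ B0, v0 ∈ B5 → different blocks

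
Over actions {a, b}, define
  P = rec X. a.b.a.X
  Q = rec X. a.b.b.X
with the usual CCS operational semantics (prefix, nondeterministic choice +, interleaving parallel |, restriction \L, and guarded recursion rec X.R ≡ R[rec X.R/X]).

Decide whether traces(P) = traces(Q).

trace-distinct — witness ⟨aba⟩

LTS(P): 3 reachable states
  u0 = rec X. a.b.a.X has moves --a--▸ u1
  u1 = b.a.(rec X. a.b.a.X) has moves --b--▸ u2
  u2 = a.(rec X. a.b.a.X) has moves --a--▸ u0
LTS(Q): 3 reachable states
  v0 = rec X. a.b.b.X has moves --a--▸ v1
  v1 = b.b.(rec X. a.b.b.X) has moves --b--▸ v2
  v2 = b.(rec X. a.b.b.X) has moves --b--▸ v0
Trace ⟨aba⟩ through P, begin at {u0}:
  [1] a ⇒ {u1}
  [2] b ⇒ {u2}
  [3] a ⇒ {u0}
  P completes σ.
Trace ⟨aba⟩ through Q, begin at {v0}:
  [1] a ⇒ {v1}
  [2] b ⇒ {v2}
  [3] a ⇒ no successor for Q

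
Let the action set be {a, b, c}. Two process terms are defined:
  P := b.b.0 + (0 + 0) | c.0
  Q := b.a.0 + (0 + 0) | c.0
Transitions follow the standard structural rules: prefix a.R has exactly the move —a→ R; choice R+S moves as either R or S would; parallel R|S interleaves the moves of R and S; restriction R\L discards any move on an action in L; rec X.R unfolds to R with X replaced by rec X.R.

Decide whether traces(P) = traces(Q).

trace-distinct — witness ⟨bb⟩

Reachable graph of P (4 states):
  u0 = b.b.0 + (0 + 0) | c.0 ⊢ =b=> u1, =c=> u2
  u1 = b.0 ⊢ =b=> u3
  u2 = (0 + 0) | 0 ⊢ deadlocked
  u3 = 0 ⊢ deadlocked
Reachable graph of Q (4 states):
  v0 = b.a.0 + (0 + 0) | c.0 ⊢ =b=> v1, =c=> v2
  v1 = a.0 ⊢ =a=> v3
  v2 = (0 + 0) | 0 ⊢ deadlocked
  v3 = 0 ⊢ deadlocked
Executing bb from P (initial set {u0}):
  [1] b ⇒ {u1}
  [2] b ⇒ {u3}
  — P admits the full trace.
Executing bb from Q (initial set {v0}):
  [1] b ⇒ {v1}
  [2] b ⇒ ∅  — Q cannot continue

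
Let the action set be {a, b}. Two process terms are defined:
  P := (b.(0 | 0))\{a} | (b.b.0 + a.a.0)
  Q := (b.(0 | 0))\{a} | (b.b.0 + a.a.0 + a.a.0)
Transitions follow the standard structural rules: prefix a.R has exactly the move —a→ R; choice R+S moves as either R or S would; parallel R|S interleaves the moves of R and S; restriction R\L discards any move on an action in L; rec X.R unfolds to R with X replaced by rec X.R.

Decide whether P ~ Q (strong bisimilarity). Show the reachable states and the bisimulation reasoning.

P ~ Q

LTS(P): 8 reachable states
  s0 = (b.(0 | 0))\{a} | (b.b.0 + a.a.0) | —a→ s1, —b→ s2, —b→ s3
  s1 = (b.(0 | 0))\{a} | a.0 | —a→ s4, —b→ s5
  s2 = (0 | 0)\{a} | (b.b.0 + a.a.0) | —a→ s5, —b→ s6
  s3 = (b.(0 | 0))\{a} | b.0 | —b→ s4, —b→ s6
  s4 = (b.(0 | 0))\{a} | 0 | —b→ s7
  s5 = (0 | 0)\{a} | a.0 | —a→ s7
  s6 = (0 | 0)\{a} | b.0 | —b→ s7
  s7 = (0 | 0)\{a} | 0 | stopped
LTS(Q): 8 reachable states
  t0 = (b.(0 | 0))\{a} | (b.b.0 + a.a.0 + a.a.0) | —a→ t1, —b→ t2, —b→ t3
  t1 = (b.(0 | 0))\{a} | a.0 | —a→ t4, —b→ t5
  t2 = (0 | 0)\{a} | (b.b.0 + a.a.0 + a.a.0) | —a→ t5, —b→ t6
  t3 = (b.(0 | 0))\{a} | b.0 | —b→ t4, —b→ t6
  t4 = (b.(0 | 0))\{a} | 0 | —b→ t7
  t5 = (0 | 0)\{a} | a.0 | —a→ t7
  t6 = (0 | 0)\{a} | b.0 | —b→ t7
  t7 = (0 | 0)\{a} | 0 | stopped
Coarsest stable partition (strong bisimilarity classes):
  B0 = {s0, t0}
  B1 = {s1, t1}
  B2 = {s4, s6, t4, t6}
  B3 = {s7, t7}
  B4 = {s5, t5}
  B5 = {s3, t3}
  B6 = {s2, t2}
s0 ∈ B0, t0 ∈ B0 → same block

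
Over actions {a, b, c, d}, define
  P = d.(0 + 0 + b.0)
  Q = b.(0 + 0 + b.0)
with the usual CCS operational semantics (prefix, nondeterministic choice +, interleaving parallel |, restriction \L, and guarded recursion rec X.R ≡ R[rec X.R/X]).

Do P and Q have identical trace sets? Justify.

NO — witness ⟨d⟩

LTS(P): 3 reachable states
  m0 = d.(0 + 0 + b.0) :: -d-> m1
  m1 = 0 + 0 + b.0 :: -b-> m2
  m2 = 0 :: deadlocked
LTS(Q): 3 reachable states
  n0 = b.(0 + 0 + b.0) :: -b-> n1
  n1 = 0 + 0 + b.0 :: -b-> n2
  n2 = 0 :: deadlocked
Trace ⟨d⟩ through P, begin at {m0}:
  after d @ step 1: {m1}
  P completes σ.
Trace ⟨d⟩ through Q, begin at {n0}:
  after d @ step 1: no successor for Q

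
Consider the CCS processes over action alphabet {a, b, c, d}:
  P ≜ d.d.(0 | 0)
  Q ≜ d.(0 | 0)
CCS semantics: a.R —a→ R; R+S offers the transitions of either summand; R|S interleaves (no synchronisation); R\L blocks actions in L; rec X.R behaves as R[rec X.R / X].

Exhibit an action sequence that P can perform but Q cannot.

P's transition system — 3 states:
  m0 = d.d.(0 | 0) | =d=> m1
  m1 = d.(0 | 0) | =d=> m2
  m2 = 0 | 0 | ∅
Q's transition system — 2 states:
  n0 = d.(0 | 0) | =d=> n1
  n1 = 0 | 0 | ∅
Run σ = ⟨dd⟩ on P: start {m0}
  step 1 (d): {m1}
  step 2 (d): {m2}
  P completes σ.
Run σ = ⟨dd⟩ on Q: start {n0}
  step 1 (d): {n1}
  step 2 (d): ∅  — Q cannot continue

dd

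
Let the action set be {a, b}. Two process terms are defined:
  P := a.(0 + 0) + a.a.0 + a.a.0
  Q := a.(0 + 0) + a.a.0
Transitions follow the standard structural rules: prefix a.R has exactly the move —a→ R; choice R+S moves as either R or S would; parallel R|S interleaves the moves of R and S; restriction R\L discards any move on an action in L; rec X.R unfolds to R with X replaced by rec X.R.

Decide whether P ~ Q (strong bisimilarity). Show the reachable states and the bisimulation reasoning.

bisimilar

Reachable graph of P (4 states):
  u0 = a.(0 + 0) + a.a.0 + a.a.0 → -a-> u1, -a-> u2
  u1 = 0 + 0 → stopped
  u2 = a.0 → -a-> u3
  u3 = 0 → stopped
Reachable graph of Q (4 states):
  v0 = a.(0 + 0) + a.a.0 → -a-> v1, -a-> v2
  v1 = 0 + 0 → stopped
  v2 = a.0 → -a-> v3
  v3 = 0 → stopped
Coarsest stable partition (strong bisimilarity classes):
  B0 = {u0, v0}
  B1 = {u1, u3, v1, v3}
  B2 = {u2, v2}
u0 ∈ B0, v0 ∈ B0 → same block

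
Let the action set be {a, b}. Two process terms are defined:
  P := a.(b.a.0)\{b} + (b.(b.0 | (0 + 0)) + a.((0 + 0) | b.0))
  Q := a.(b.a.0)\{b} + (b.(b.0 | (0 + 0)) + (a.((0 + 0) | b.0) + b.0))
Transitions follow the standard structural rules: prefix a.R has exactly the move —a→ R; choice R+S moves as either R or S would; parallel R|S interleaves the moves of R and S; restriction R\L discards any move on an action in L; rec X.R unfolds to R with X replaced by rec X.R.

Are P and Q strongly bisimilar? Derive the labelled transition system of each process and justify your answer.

LTS(P): 6 reachable states
  m0 = a.(b.a.0)\{b} + (b.(b.0 | (0 + 0)) + a.((0 + 0) | b.0)) :: ··a··> m1, ··a··> m2, ··b··> m3
  m1 = (0 + 0) | b.0 :: ··b··> m4
  m2 = (b.a.0)\{b} :: ·
  m3 = b.0 | (0 + 0) :: ··b··> m5
  m4 = (0 + 0) | 0 :: ·
  m5 = 0 | (0 + 0) :: ·
LTS(Q): 7 reachable states
  n0 = a.(b.a.0)\{b} + (b.(b.0 | (0 + 0)) + (a.((0 + 0) | b.0) + b.0)) :: ··a··> n1, ··a··> n2, ··b··> n3, ··b··> n4
  n1 = (0 + 0) | b.0 :: ··b··> n5
  n2 = (b.a.0)\{b} :: ·
  n3 = 0 :: ·
  n4 = b.0 | (0 + 0) :: ··b··> n6
  n5 = (0 + 0) | 0 :: ·
  n6 = 0 | (0 + 0) :: ·
Bisimilarity quotient blocks:
  B0 = {m0}
  B1 = {m2, m4, m5, n2, n3, n5, n6}
  B2 = {m1, m3, n1, n4}
  B3 = {n0}
m0 ∈ B0, n0 ∈ B3 → different blocks

NO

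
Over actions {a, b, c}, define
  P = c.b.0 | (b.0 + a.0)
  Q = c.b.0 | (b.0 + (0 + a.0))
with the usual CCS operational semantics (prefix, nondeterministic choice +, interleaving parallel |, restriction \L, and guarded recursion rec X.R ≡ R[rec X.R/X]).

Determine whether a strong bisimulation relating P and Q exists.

P's transition system — 6 states:
  s0 = c.b.0 | (b.0 + a.0) → --a--▸ s1, --b--▸ s1, --c--▸ s2
  s1 = c.b.0 | 0 → --c--▸ s3
  s2 = b.0 | (b.0 + a.0) → --a--▸ s3, --b--▸ s3, --b--▸ s4
  s3 = b.0 | 0 → --b--▸ s5
  s4 = 0 | (b.0 + a.0) → --a--▸ s5, --b--▸ s5
  s5 = 0 | 0 → ·
Q's transition system — 6 states:
  t0 = c.b.0 | (b.0 + (0 + a.0)) → --a--▸ t1, --b--▸ t1, --c--▸ t2
  t1 = c.b.0 | 0 → --c--▸ t3
  t2 = b.0 | (b.0 + (0 + a.0)) → --a--▸ t3, --b--▸ t3, --b--▸ t4
  t3 = b.0 | 0 → --b--▸ t5
  t4 = 0 | (b.0 + (0 + a.0)) → --a--▸ t5, --b--▸ t5
  t5 = 0 | 0 → ·
Partition-refinement fixed point:
  B0 = {s0, t0}
  B1 = {s1, t1}
  B2 = {s3, t3}
  B3 = {s5, t5}
  B4 = {s2, t2}
  B5 = {s4, t4}
s0 ∈ B0, t0 ∈ B0 → same block

bisimilar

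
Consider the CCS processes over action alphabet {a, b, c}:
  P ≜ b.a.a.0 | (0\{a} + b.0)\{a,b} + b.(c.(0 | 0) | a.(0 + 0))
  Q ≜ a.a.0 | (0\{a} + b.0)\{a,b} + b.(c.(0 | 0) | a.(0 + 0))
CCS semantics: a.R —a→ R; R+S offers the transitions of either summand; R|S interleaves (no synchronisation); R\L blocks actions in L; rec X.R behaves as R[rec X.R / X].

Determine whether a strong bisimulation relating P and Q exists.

Reachable graph of P (8 states):
  s0 = b.a.a.0 | (0\{a} + b.0)\{a,b} + b.(c.(0 | 0) | a.(0 + 0)) → =b=> s1, =b=> s2
  s1 = a.a.0 | (0\{a} + b.0)\{a,b} → =a=> s3
  s2 = c.(0 | 0) | a.(0 + 0) → =a=> s4, =c=> s5
  s3 = a.0 | (0\{a} + b.0)\{a,b} → =a=> s6
  s4 = c.(0 | 0) | (0 + 0) → =c=> s7
  s5 = 0 | 0 | a.(0 + 0) → =a=> s7
  s6 = 0 | (0\{a} + b.0)\{a,b} → ·
  s7 = 0 | 0 | (0 + 0) → ·
Reachable graph of Q (7 states):
  t0 = a.a.0 | (0\{a} + b.0)\{a,b} + b.(c.(0 | 0) | a.(0 + 0)) → =a=> t1, =b=> t2
  t1 = a.0 | (0\{a} + b.0)\{a,b} → =a=> t3
  t2 = c.(0 | 0) | a.(0 + 0) → =a=> t4, =c=> t5
  t3 = 0 | (0\{a} + b.0)\{a,b} → ·
  t4 = c.(0 | 0) | (0 + 0) → =c=> t6
  t5 = 0 | 0 | a.(0 + 0) → =a=> t6
  t6 = 0 | 0 | (0 + 0) → ·
Partition-refinement fixed point:
  B0 = {s0}
  B1 = {s2, t2}
  B2 = {s3, s5, t1, t5}
  B3 = {s6, s7, t3, t6}
  B4 = {s4, t4}
  B5 = {s1}
  B6 = {t0}
s0 ∈ B0, t0 ∈ B6 → different blocks

not bisimilar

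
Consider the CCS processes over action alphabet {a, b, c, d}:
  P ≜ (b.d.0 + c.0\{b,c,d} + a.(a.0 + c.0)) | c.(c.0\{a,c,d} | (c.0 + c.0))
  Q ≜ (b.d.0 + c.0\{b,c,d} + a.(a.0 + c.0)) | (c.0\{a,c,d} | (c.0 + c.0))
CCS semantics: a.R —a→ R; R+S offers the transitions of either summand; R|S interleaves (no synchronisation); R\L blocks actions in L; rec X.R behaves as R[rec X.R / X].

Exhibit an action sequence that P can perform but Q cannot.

LTS(P): 25 reachable states
  m0 = (b.d.0 + c.0\{b,c,d} + a.(a.0 + c.0)) | c.(c.0\{a,c,d} | (c.0 + c.0)) → --a--▸ m1, --b--▸ m2, --c--▸ m3, --c--▸ m4
  m1 = (a.0 + c.0) | c.(c.0\{a,c,d} | (c.0 + c.0)) → --a--▸ m5, --c--▸ m5, --c--▸ m6
  m2 = d.0 | c.(c.0\{a,c,d} | (c.0 + c.0)) → --c--▸ m7, --d--▸ m5
  m3 = (b.d.0 + c.0\{b,c,d} + a.(a.0 + c.0)) | (c.0\{a,c,d} | (c.0 + c.0)) → --a--▸ m6, --b--▸ m7, --c--▸ m10, --c--▸ m8, --c--▸ m9
  m4 = 0\{b,c,d} | c.(c.0\{a,c,d} | (c.0 + c.0)) → --c--▸ m10
  m5 = 0 | c.(c.0\{a,c,d} | (c.0 + c.0)) → --c--▸ m11
  m6 = (a.0 + c.0) | (c.0\{a,c,d} | (c.0 + c.0)) → --a--▸ m11, --c--▸ m11, --c--▸ m12, --c--▸ m13
  m7 = d.0 | (c.0\{a,c,d} | (c.0 + c.0)) → --c--▸ m14, --c--▸ m15, --d--▸ m11
  m8 = (b.d.0 + c.0\{b,c,d} + a.(a.0 + c.0)) | (0\{a,c,d} | (c.0 + c.0)) → --a--▸ m12, --b--▸ m14, --c--▸ m16, --c--▸ m17
  m9 = (b.d.0 + c.0\{b,c,d} + a.(a.0 + c.0)) | (c.0\{a,c,d} | 0) → --a--▸ m13, --b--▸ m15, --c--▸ m16, --c--▸ m18
  m10 = 0\{b,c,d} | (c.0\{a,c,d} | (c.0 + c.0)) → --c--▸ m17, --c--▸ m18
  m11 = 0 | (c.0\{a,c,d} | (c.0 + c.0)) → --c--▸ m19, --c--▸ m20
  m12 = (a.0 + c.0) | (0\{a,c,d} | (c.0 + c.0)) → --a--▸ m19, --c--▸ m19, --c--▸ m21
  m13 = (a.0 + c.0) | (c.0\{a,c,d} | 0) → --a--▸ m20, --c--▸ m20, --c--▸ m21
  m14 = d.0 | (0\{a,c,d} | (c.0 + c.0)) → --c--▸ m22, --d--▸ m19
  m15 = d.0 | (c.0\{a,c,d} | 0) → --c--▸ m22, --d--▸ m20
  m16 = (b.d.0 + c.0\{b,c,d} + a.(a.0 + c.0)) | (0\{a,c,d} | 0) → --a--▸ m21, --b--▸ m22, --c--▸ m23
  m17 = 0\{b,c,d} | (0\{a,c,d} | (c.0 + c.0)) → --c--▸ m23
  m18 = 0\{b,c,d} | (c.0\{a,c,d} | 0) → --c--▸ m23
  m19 = 0 | (0\{a,c,d} | (c.0 + c.0)) → --c--▸ m24
  m20 = 0 | (c.0\{a,c,d} | 0) → --c--▸ m24
  m21 = (a.0 + c.0) | (0\{a,c,d} | 0) → --a--▸ m24, --c--▸ m24
  m22 = d.0 | (0\{a,c,d} | 0) → --d--▸ m24
  m23 = 0\{b,c,d} | (0\{a,c,d} | 0) → stopped
  m24 = 0 | (0\{a,c,d} | 0) → stopped
LTS(Q): 20 reachable states
  n0 = (b.d.0 + c.0\{b,c,d} + a.(a.0 + c.0)) | (c.0\{a,c,d} | (c.0 + c.0)) → --a--▸ n1, --b--▸ n2, --c--▸ n3, --c--▸ n4, --c--▸ n5
  n1 = (a.0 + c.0) | (c.0\{a,c,d} | (c.0 + c.0)) → --a--▸ n6, --c--▸ n6, --c--▸ n7, --c--▸ n8
  n2 = d.0 | (c.0\{a,c,d} | (c.0 + c.0)) → --c--▸ n10, --c--▸ n9, --d--▸ n6
  n3 = (b.d.0 + c.0\{b,c,d} + a.(a.0 + c.0)) | (0\{a,c,d} | (c.0 + c.0)) → --a--▸ n7, --b--▸ n9, --c--▸ n11, --c--▸ n12
  n4 = (b.d.0 + c.0\{b,c,d} + a.(a.0 + c.0)) | (c.0\{a,c,d} | 0) → --a--▸ n8, --b--▸ n10, --c--▸ n11, --c--▸ n13
  n5 = 0\{b,c,d} | (c.0\{a,c,d} | (c.0 + c.0)) → --c--▸ n12, --c--▸ n13
  n6 = 0 | (c.0\{a,c,d} | (c.0 + c.0)) → --c--▸ n14, --c--▸ n15
  n7 = (a.0 + c.0) | (0\{a,c,d} | (c.0 + c.0)) → --a--▸ n14, --c--▸ n14, --c--▸ n16
  n8 = (a.0 + c.0) | (c.0\{a,c,d} | 0) → --a--▸ n15, --c--▸ n15, --c--▸ n16
  n9 = d.0 | (0\{a,c,d} | (c.0 + c.0)) → --c--▸ n17, --d--▸ n14
  n10 = d.0 | (c.0\{a,c,d} | 0) → --c--▸ n17, --d--▸ n15
  n11 = (b.d.0 + c.0\{b,c,d} + a.(a.0 + c.0)) | (0\{a,c,d} | 0) → --a--▸ n16, --b--▸ n17, --c--▸ n18
  n12 = 0\{b,c,d} | (0\{a,c,d} | (c.0 + c.0)) → --c--▸ n18
  n13 = 0\{b,c,d} | (c.0\{a,c,d} | 0) → --c--▸ n18
  n14 = 0 | (0\{a,c,d} | (c.0 + c.0)) → --c--▸ n19
  n15 = 0 | (c.0\{a,c,d} | 0) → --c--▸ n19
  n16 = (a.0 + c.0) | (0\{a,c,d} | 0) → --a--▸ n19, --c--▸ n19
  n17 = d.0 | (0\{a,c,d} | 0) → --d--▸ n19
  n18 = 0\{b,c,d} | (0\{a,c,d} | 0) → stopped
  n19 = 0 | (0\{a,c,d} | 0) → stopped
Executing bccc from P (initial set {m0}):
  step 1 (b): {m2}
  step 2 (c): {m7}
  step 3 (c): {m14, m15}
  step 4 (c): {m22}
  — P admits the full trace.
Executing bccc from Q (initial set {n0}):
  step 1 (b): {n2}
  step 2 (c): {n10, n9}
  step 3 (c): {n17}
  step 4 (c): no successor for Q

bccc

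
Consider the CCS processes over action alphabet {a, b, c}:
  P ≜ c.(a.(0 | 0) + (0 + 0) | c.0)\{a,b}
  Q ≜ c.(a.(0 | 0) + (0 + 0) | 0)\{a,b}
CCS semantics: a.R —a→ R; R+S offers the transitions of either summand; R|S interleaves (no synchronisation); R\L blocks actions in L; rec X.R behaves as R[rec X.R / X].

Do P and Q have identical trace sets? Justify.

LTS(P): 3 reachable states
  p0 = c.(a.(0 | 0) + (0 + 0) | c.0)\{a,b} :: —c→ p1
  p1 = (a.(0 | 0) + (0 + 0) | c.0)\{a,b} :: —c→ p2
  p2 = ((0 + 0) | 0)\{a,b} :: ·
LTS(Q): 2 reachable states
  q0 = c.(a.(0 | 0) + (0 + 0) | 0)\{a,b} :: —c→ q1
  q1 = (a.(0 | 0) + (0 + 0) | 0)\{a,b} :: ·
Executing cc from P (initial set {p0}):
  [1] c ⇒ {p1}
  [2] c ⇒ {p2}
  P completes σ.
Executing cc from Q (initial set {q0}):
  [1] c ⇒ {q1}
  [2] c ⇒ ∅ (Q stuck)

traces(P) ≠ traces(Q) — witness ⟨cc⟩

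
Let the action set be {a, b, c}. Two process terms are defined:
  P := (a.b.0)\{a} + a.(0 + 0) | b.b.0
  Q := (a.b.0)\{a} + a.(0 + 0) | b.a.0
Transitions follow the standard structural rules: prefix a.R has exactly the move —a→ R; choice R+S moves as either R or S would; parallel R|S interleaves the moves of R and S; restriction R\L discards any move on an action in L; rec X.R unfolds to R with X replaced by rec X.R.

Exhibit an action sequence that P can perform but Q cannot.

Reachable graph of P (6 states):
  p0 = (a.b.0)\{a} + a.(0 + 0) | b.b.0 :: ··a··> p1, ··b··> p2
  p1 = (0 + 0) | b.b.0 :: ··b··> p3
  p2 = a.(0 + 0) | b.0 :: ··a··> p3, ··b··> p4
  p3 = (0 + 0) | b.0 :: ··b··> p5
  p4 = a.(0 + 0) | 0 :: ··a··> p5
  p5 = (0 + 0) | 0 :: ∅
Reachable graph of Q (6 states):
  q0 = (a.b.0)\{a} + a.(0 + 0) | b.a.0 :: ··a··> q1, ··b··> q2
  q1 = (0 + 0) | b.a.0 :: ··b··> q3
  q2 = a.(0 + 0) | a.0 :: ··a··> q3, ··a··> q4
  q3 = (0 + 0) | a.0 :: ··a··> q5
  q4 = a.(0 + 0) | 0 :: ··a··> q5
  q5 = (0 + 0) | 0 :: ∅
Trace ⟨bb⟩ through P, begin at {p0}:
  step 1 (b): {p2}
  step 2 (b): {p4}
  — P admits the full trace.
Trace ⟨bb⟩ through Q, begin at {q0}:
  step 1 (b): {q2}
  step 2 (b): no successor for Q

bb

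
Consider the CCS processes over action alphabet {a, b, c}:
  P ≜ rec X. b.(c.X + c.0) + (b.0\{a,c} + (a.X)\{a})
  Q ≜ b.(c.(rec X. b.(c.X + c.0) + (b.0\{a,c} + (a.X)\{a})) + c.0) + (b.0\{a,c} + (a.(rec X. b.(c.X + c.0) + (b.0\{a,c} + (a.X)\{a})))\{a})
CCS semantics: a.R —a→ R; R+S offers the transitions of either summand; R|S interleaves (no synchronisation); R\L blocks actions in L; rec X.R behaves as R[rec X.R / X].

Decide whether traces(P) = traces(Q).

Reachable graph of P (4 states):
  m0 = rec X. b.(c.X + c.0) + (b.0\{a,c} + (a.X)\{a}) | --b--▸ m1, --b--▸ m2
  m1 = 0\{a,c} | stopped
  m2 = c.(rec X. b.(c.X + c.0) + (b.0\{a,c} + (a.X)\{a})) + c.0 | --c--▸ m0, --c--▸ m3
  m3 = 0 | stopped
Reachable graph of Q (5 states):
  n0 = b.(c.(rec X. b.(c.X + c.0) + (b.0\{a,c} + (a.X)\{a})) + c.0) + (b.0\{a,c} + (a.(rec X. b.(c.X + c.0) + (b.0\{a,c} + (a.X)\{a})))\{a}) | --b--▸ n1, --b--▸ n2
  n1 = 0\{a,c} | stopped
  n2 = c.(rec X. b.(c.X + c.0) + (b.0\{a,c} + (a.X)\{a})) + c.0 | --c--▸ n3, --c--▸ n4
  n3 = 0 | stopped
  n4 = rec X. b.(c.X + c.0) + (b.0\{a,c} + (a.X)\{a}) | --b--▸ n1, --b--▸ n2
Bisimilarity quotient blocks:
  B0 = {m0, n0, n4}
  B1 = {m1, m3, n1, n3}
  B2 = {m2, n2}
m0 ∈ B0, n0 ∈ B0 → same block
Bisimilar ⇒ trace-equivalent.

traces(P) = traces(Q)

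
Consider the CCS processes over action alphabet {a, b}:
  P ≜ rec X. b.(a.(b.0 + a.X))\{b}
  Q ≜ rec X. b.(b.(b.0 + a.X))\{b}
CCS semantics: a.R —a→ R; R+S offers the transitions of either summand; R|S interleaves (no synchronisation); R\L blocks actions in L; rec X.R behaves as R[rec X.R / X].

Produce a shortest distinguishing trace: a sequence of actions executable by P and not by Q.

P's transition system — 4 states:
  s0 = rec X. b.(a.(b.0 + a.X))\{b} ⊢ -b-> s1
  s1 = (a.(b.0 + a.(rec X. b.(a.(b.0 + a.X))\{b})))\{b} ⊢ -a-> s2
  s2 = (b.0 + a.(rec X. b.(a.(b.0 + a.X))\{b}))\{b} ⊢ -a-> s3
  s3 = (rec X. b.(a.(b.0 + a.X))\{b})\{b} ⊢ (no moves)
Q's transition system — 2 states:
  t0 = rec X. b.(b.(b.0 + a.X))\{b} ⊢ -b-> t1
  t1 = (b.(b.0 + a.(rec X. b.(b.(b.0 + a.X))\{b})))\{b} ⊢ (no moves)
Trace ⟨ba⟩ through P, begin at {s0}:
  after b @ step 1: {s1}
  after a @ step 2: {s2}
  P completes σ.
Trace ⟨ba⟩ through Q, begin at {t0}:
  after b @ step 1: {t1}
  after a @ step 2: no successor for Q

ba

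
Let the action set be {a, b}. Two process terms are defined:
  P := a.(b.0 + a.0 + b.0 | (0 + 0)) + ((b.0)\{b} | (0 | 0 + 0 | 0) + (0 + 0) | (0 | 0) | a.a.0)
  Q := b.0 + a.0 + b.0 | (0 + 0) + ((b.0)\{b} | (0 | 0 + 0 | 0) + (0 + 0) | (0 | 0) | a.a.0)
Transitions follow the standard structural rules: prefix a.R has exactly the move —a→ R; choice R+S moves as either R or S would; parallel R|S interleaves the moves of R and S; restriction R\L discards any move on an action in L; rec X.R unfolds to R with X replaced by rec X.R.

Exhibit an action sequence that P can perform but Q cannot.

ab

P's transition system — 6 states:
  u0 = a.(b.0 + a.0 + b.0 | (0 + 0)) + ((b.0)\{b} | (0 | 0 + 0 | 0) + (0 + 0) | (0 | 0) | a.a.0) has moves ··a··> u1, ··a··> u2
  u1 = (0 + 0) | (0 | 0) | a.0 has moves ··a··> u3
  u2 = b.0 + a.0 + b.0 | (0 + 0) has moves ··a··> u4, ··b··> u4, ··b··> u5
  u3 = (0 + 0) | (0 | 0) | 0 has moves deadlocked
  u4 = 0 has moves deadlocked
  u5 = 0 | (0 + 0) has moves deadlocked
Q's transition system — 5 states:
  v0 = b.0 + a.0 + b.0 | (0 + 0) + ((b.0)\{b} | (0 | 0 + 0 | 0) + (0 + 0) | (0 | 0) | a.a.0) has moves ··a··> v1, ··a··> v2, ··b··> v2, ··b··> v3
  v1 = (0 + 0) | (0 | 0) | a.0 has moves ··a··> v4
  v2 = 0 has moves deadlocked
  v3 = 0 | (0 + 0) has moves deadlocked
  v4 = (0 + 0) | (0 | 0) | 0 has moves deadlocked
Executing ab from P (initial set {u0}):
  [1] a ⇒ {u1, u2}
  [2] b ⇒ {u4, u5}
  ✓ P
Executing ab from Q (initial set {v0}):
  [1] a ⇒ {v1, v2}
  [2] b ⇒ ∅ (Q stuck)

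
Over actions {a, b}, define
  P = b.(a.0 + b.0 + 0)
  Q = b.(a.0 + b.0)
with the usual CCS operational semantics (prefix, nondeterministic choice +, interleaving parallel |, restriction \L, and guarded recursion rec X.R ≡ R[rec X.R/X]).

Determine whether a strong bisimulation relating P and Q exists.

Reachable graph of P (3 states):
  m0 = b.(a.0 + b.0 + 0) → —b→ m1
  m1 = a.0 + b.0 + 0 → —a→ m2, —b→ m2
  m2 = 0 → deadlocked
Reachable graph of Q (3 states):
  n0 = b.(a.0 + b.0) → —b→ n1
  n1 = a.0 + b.0 → —a→ n2, —b→ n2
  n2 = 0 → deadlocked
Coarsest stable partition (strong bisimilarity classes):
  B0 = {m0, n0}
  B1 = {m1, n1}
  B2 = {m2, n2}
m0 ∈ B0, n0 ∈ B0 → same block

bisimilar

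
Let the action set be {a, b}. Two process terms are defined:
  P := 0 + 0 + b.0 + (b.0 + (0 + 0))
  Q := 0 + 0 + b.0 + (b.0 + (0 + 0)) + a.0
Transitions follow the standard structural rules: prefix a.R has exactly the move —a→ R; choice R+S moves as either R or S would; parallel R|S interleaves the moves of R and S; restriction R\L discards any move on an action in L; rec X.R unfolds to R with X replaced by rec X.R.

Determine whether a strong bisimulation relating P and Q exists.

Reachable graph of P (2 states):
  m0 = 0 + 0 + b.0 + (b.0 + (0 + 0)) :: —b→ m1
  m1 = 0 :: deadlocked
Reachable graph of Q (2 states):
  n0 = 0 + 0 + b.0 + (b.0 + (0 + 0)) + a.0 :: —a→ n1, —b→ n1
  n1 = 0 :: deadlocked
Coarsest stable partition (strong bisimilarity classes):
  B0 = {m0}
  B1 = {m1, n1}
  B2 = {n0}
m0 ∈ B0, n0 ∈ B2 → different blocks

not bisimilar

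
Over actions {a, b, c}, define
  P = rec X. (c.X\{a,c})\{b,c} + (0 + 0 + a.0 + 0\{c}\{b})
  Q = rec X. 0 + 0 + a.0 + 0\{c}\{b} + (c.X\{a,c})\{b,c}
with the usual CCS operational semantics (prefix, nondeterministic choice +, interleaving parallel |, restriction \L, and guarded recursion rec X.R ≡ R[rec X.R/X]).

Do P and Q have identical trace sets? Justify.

trace-equivalent

P's transition system — 2 states:
  s0 = rec X. (c.X\{a,c})\{b,c} + (0 + 0 + a.0 + 0\{c}\{b}) → -a-> s1
  s1 = 0 → stopped
Q's transition system — 2 states:
  t0 = rec X. 0 + 0 + a.0 + 0\{c}\{b} + (c.X\{a,c})\{b,c} → -a-> t1
  t1 = 0 → stopped
Coarsest stable partition (strong bisimilarity classes):
  B0 = {s0, t0}
  B1 = {s1, t1}
s0 ∈ B0, t0 ∈ B0 → same block
Bisimilar ⇒ trace-equivalent.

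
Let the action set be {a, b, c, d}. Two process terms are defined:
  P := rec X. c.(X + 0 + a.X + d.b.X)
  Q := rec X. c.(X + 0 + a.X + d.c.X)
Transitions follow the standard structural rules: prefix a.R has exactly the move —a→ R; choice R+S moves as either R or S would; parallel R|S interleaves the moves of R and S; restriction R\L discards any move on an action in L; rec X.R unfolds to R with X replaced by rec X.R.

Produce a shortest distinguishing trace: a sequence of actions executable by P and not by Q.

LTS(P): 3 reachable states
  m0 = rec X. c.(X + 0 + a.X + d.b.X) → —c→ m1
  m1 = (rec X. c.(X + 0 + a.X + d.b.X)) + 0 + a.(rec X. c.(X + 0 + a.X + d.b.X)) + d.b.(rec X. c.(X + 0 + a.X + d.b.X)) → —a→ m0, —c→ m1, —d→ m2
  m2 = b.(rec X. c.(X + 0 + a.X + d.b.X)) → —b→ m0
LTS(Q): 3 reachable states
  n0 = rec X. c.(X + 0 + a.X + d.c.X) → —c→ n1
  n1 = (rec X. c.(X + 0 + a.X + d.c.X)) + 0 + a.(rec X. c.(X + 0 + a.X + d.c.X)) + d.c.(rec X. c.(X + 0 + a.X + d.c.X)) → —a→ n0, —c→ n1, —d→ n2
  n2 = c.(rec X. c.(X + 0 + a.X + d.c.X)) → —c→ n0
Trace ⟨cdb⟩ through P, begin at {m0}:
  [1] c ⇒ {m1}
  [2] d ⇒ {m2}
  [3] b ⇒ {m0}
  P completes σ.
Trace ⟨cdb⟩ through Q, begin at {n0}:
  [1] c ⇒ {n1}
  [2] d ⇒ {n2}
  [3] b ⇒ no successor for Q

cdb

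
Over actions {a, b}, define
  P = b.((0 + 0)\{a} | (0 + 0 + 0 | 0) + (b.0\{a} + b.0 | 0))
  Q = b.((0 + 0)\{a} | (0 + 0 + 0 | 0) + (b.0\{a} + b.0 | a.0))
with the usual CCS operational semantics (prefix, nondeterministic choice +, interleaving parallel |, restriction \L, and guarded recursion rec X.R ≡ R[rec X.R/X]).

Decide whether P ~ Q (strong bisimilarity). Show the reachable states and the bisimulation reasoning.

P's transition system — 4 states:
  m0 = b.((0 + 0)\{a} | (0 + 0 + 0 | 0) + (b.0\{a} + b.0 | 0)) | -b-> m1
  m1 = (0 + 0)\{a} | (0 + 0 + 0 | 0) + (b.0\{a} + b.0 | 0) | -b-> m2, -b-> m3
  m2 = 0 | 0 | stopped
  m3 = 0\{a} | stopped
Q's transition system — 6 states:
  n0 = b.((0 + 0)\{a} | (0 + 0 + 0 | 0) + (b.0\{a} + b.0 | a.0)) | -b-> n1
  n1 = (0 + 0)\{a} | (0 + 0 + 0 | 0) + (b.0\{a} + b.0 | a.0) | -a-> n2, -b-> n3, -b-> n4
  n2 = b.0 | 0 | -b-> n5
  n3 = 0 | a.0 | -a-> n5
  n4 = 0\{a} | stopped
  n5 = 0 | 0 | stopped
Coarsest stable partition (strong bisimilarity classes):
  B0 = {m0}
  B1 = {m1, n2}
  B2 = {m2, m3, n4, n5}
  B3 = {n0}
  B4 = {n1}
  B5 = {n3}
m0 ∈ B0, n0 ∈ B3 → different blocks

P ≁ Q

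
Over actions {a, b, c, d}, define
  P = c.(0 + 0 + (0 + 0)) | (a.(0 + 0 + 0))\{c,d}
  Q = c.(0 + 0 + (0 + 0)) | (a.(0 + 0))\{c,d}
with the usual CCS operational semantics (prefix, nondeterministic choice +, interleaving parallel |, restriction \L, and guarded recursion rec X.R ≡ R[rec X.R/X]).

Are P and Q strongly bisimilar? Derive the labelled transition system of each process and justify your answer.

P ~ Q

Reachable graph of P (4 states):
  s0 = c.(0 + 0 + (0 + 0)) | (a.(0 + 0 + 0))\{c,d} → --a--▸ s1, --c--▸ s2
  s1 = c.(0 + 0 + (0 + 0)) | (0 + 0 + 0)\{c,d} → --c--▸ s3
  s2 = (0 + 0 + (0 + 0)) | (a.(0 + 0 + 0))\{c,d} → --a--▸ s3
  s3 = (0 + 0 + (0 + 0)) | (0 + 0 + 0)\{c,d} → stopped
Reachable graph of Q (4 states):
  t0 = c.(0 + 0 + (0 + 0)) | (a.(0 + 0))\{c,d} → --a--▸ t1, --c--▸ t2
  t1 = c.(0 + 0 + (0 + 0)) | (0 + 0)\{c,d} → --c--▸ t3
  t2 = (0 + 0 + (0 + 0)) | (a.(0 + 0))\{c,d} → --a--▸ t3
  t3 = (0 + 0 + (0 + 0)) | (0 + 0)\{c,d} → stopped
Bisimilarity quotient blocks:
  B0 = {s0, t0}
  B1 = {s1, t1}
  B2 = {s3, t3}
  B3 = {s2, t2}
s0 ∈ B0, t0 ∈ B0 → same block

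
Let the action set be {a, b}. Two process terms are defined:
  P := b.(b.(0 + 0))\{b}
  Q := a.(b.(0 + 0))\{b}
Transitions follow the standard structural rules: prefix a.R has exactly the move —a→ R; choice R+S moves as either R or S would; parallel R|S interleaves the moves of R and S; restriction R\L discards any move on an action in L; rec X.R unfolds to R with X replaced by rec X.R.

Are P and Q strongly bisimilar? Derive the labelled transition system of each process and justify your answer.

P's transition system — 2 states:
  u0 = b.(b.(0 + 0))\{b} :: -b-> u1
  u1 = (b.(0 + 0))\{b} :: stopped
Q's transition system — 2 states:
  v0 = a.(b.(0 + 0))\{b} :: -a-> v1
  v1 = (b.(0 + 0))\{b} :: stopped
Partition-refinement fixed point:
  B0 = {u0}
  B1 = {u1, v1}
  B2 = {v0}
u0 ∈ B0, v0 ∈ B2 → different blocks

NO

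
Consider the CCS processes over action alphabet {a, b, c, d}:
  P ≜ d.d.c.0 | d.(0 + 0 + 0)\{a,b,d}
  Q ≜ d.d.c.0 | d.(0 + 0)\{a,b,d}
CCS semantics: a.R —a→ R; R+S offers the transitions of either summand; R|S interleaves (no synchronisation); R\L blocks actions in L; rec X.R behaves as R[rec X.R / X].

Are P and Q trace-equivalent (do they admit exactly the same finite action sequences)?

traces(P) = traces(Q)

P's transition system — 8 states:
  p0 = d.d.c.0 | d.(0 + 0 + 0)\{a,b,d} ⊢ ··d··> p1, ··d··> p2
  p1 = d.c.0 | d.(0 + 0 + 0)\{a,b,d} ⊢ ··d··> p3, ··d··> p4
  p2 = d.d.c.0 | (0 + 0 + 0)\{a,b,d} ⊢ ··d··> p4
  p3 = c.0 | d.(0 + 0 + 0)\{a,b,d} ⊢ ··c··> p5, ··d··> p6
  p4 = d.c.0 | (0 + 0 + 0)\{a,b,d} ⊢ ··d··> p6
  p5 = 0 | d.(0 + 0 + 0)\{a,b,d} ⊢ ··d··> p7
  p6 = c.0 | (0 + 0 + 0)\{a,b,d} ⊢ ··c··> p7
  p7 = 0 | (0 + 0 + 0)\{a,b,d} ⊢ ·
Q's transition system — 8 states:
  q0 = d.d.c.0 | d.(0 + 0)\{a,b,d} ⊢ ··d··> q1, ··d··> q2
  q1 = d.c.0 | d.(0 + 0)\{a,b,d} ⊢ ··d··> q3, ··d··> q4
  q2 = d.d.c.0 | (0 + 0)\{a,b,d} ⊢ ··d··> q4
  q3 = c.0 | d.(0 + 0)\{a,b,d} ⊢ ··c··> q5, ··d··> q6
  q4 = d.c.0 | (0 + 0)\{a,b,d} ⊢ ··d··> q6
  q5 = 0 | d.(0 + 0)\{a,b,d} ⊢ ··d··> q7
  q6 = c.0 | (0 + 0)\{a,b,d} ⊢ ··c··> q7
  q7 = 0 | (0 + 0)\{a,b,d} ⊢ ·
Coarsest stable partition (strong bisimilarity classes):
  B0 = {p0, q0}
  B1 = {p1, q1}
  B2 = {p4, q4}
  B3 = {p6, q6}
  B4 = {p7, q7}
  B5 = {p3, q3}
  B6 = {p5, q5}
  B7 = {p2, q2}
p0 ∈ B0, q0 ∈ B0 → same block
Bisimilar ⇒ trace-equivalent.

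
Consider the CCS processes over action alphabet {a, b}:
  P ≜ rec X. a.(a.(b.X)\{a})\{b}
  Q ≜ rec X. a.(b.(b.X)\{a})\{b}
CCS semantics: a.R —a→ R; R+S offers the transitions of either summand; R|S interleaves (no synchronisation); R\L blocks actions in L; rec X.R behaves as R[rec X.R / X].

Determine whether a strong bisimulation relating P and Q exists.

not bisimilar

Reachable graph of P (3 states):
  s0 = rec X. a.(a.(b.X)\{a})\{b} has moves --a--▸ s1
  s1 = (a.(b.(rec X. a.(a.(b.X)\{a})\{b}))\{a})\{b} has moves --a--▸ s2
  s2 = (b.(rec X. a.(a.(b.X)\{a})\{b}))\{a}\{b} has moves stopped
Reachable graph of Q (2 states):
  t0 = rec X. a.(b.(b.X)\{a})\{b} has moves --a--▸ t1
  t1 = (b.(b.(rec X. a.(b.(b.X)\{a})\{b}))\{a})\{b} has moves stopped
Coarsest stable partition (strong bisimilarity classes):
  B0 = {s0}
  B1 = {s1, t0}
  B2 = {s2, t1}
s0 ∈ B0, t0 ∈ B1 → different blocks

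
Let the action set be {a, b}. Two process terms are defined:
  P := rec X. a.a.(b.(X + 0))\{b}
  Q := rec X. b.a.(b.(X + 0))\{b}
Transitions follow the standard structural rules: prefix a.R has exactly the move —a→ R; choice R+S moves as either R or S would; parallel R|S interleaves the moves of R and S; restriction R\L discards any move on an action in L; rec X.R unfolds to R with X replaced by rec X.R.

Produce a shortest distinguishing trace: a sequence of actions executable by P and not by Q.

a

Reachable graph of P (3 states):
  s0 = rec X. a.a.(b.(X + 0))\{b} ⊢ ··a··> s1
  s1 = a.(b.((rec X. a.a.(b.(X + 0))\{b}) + 0))\{b} ⊢ ··a··> s2
  s2 = (b.((rec X. a.a.(b.(X + 0))\{b}) + 0))\{b} ⊢ ·
Reachable graph of Q (3 states):
  t0 = rec X. b.a.(b.(X + 0))\{b} ⊢ ··b··> t1
  t1 = a.(b.((rec X. b.a.(b.(X + 0))\{b}) + 0))\{b} ⊢ ··a··> t2
  t2 = (b.((rec X. b.a.(b.(X + 0))\{b}) + 0))\{b} ⊢ ·
Trace ⟨a⟩ through P, begin at {s0}:
  after a @ step 1: {s1}
  ✓ P
Trace ⟨a⟩ through Q, begin at {t0}:
  after a @ step 1: ∅  — Q cannot continue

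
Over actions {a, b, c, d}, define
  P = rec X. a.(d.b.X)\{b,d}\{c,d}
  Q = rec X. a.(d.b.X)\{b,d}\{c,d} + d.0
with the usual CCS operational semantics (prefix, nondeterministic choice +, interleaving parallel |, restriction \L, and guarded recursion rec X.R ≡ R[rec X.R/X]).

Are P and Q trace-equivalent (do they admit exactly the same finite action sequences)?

Reachable graph of P (2 states):
  m0 = rec X. a.(d.b.X)\{b,d}\{c,d} → --a--▸ m1
  m1 = (d.b.(rec X. a.(d.b.X)\{b,d}\{c,d}))\{b,d}\{c,d} → stopped
Reachable graph of Q (3 states):
  n0 = rec X. a.(d.b.X)\{b,d}\{c,d} + d.0 → --a--▸ n1, --d--▸ n2
  n1 = (d.b.(rec X. a.(d.b.X)\{b,d}\{c,d} + d.0))\{b,d}\{c,d} → stopped
  n2 = 0 → stopped
Trace ⟨d⟩ through Q, begin at {n0}:
  [1] d ⇒ {n2}
  — Q admits the full trace.
Trace ⟨d⟩ through P, begin at {m0}:
  [1] d ⇒ ∅ (P stuck)

NO — witness ⟨d⟩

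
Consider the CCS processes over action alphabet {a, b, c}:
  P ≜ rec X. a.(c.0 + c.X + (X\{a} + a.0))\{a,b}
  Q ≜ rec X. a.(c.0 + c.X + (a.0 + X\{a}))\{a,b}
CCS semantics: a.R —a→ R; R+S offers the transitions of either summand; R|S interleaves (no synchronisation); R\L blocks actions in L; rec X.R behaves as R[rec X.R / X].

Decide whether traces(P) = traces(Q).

trace-equivalent

P's transition system — 4 states:
  m0 = rec X. a.(c.0 + c.X + (X\{a} + a.0))\{a,b} → =a=> m1
  m1 = (c.0 + c.(rec X. a.(c.0 + c.X + (X\{a} + a.0))\{a,b}) + ((rec X. a.(c.0 + c.X + (X\{a} + a.0))\{a,b})\{a} + a.0))\{a,b} → =c=> m2, =c=> m3
  m2 = (rec X. a.(c.0 + c.X + (X\{a} + a.0))\{a,b})\{a,b} → ·
  m3 = 0\{a,b} → ·
Q's transition system — 4 states:
  n0 = rec X. a.(c.0 + c.X + (a.0 + X\{a}))\{a,b} → =a=> n1
  n1 = (c.0 + c.(rec X. a.(c.0 + c.X + (a.0 + X\{a}))\{a,b}) + (a.0 + (rec X. a.(c.0 + c.X + (a.0 + X\{a}))\{a,b})\{a}))\{a,b} → =c=> n2, =c=> n3
  n2 = (rec X. a.(c.0 + c.X + (a.0 + X\{a}))\{a,b})\{a,b} → ·
  n3 = 0\{a,b} → ·
Coarsest stable partition (strong bisimilarity classes):
  B0 = {m0, n0}
  B1 = {m1, n1}
  B2 = {m2, m3, n2, n3}
m0 ∈ B0, n0 ∈ B0 → same block
Bisimilar ⇒ trace-equivalent.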